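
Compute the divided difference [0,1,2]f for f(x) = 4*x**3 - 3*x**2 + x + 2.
9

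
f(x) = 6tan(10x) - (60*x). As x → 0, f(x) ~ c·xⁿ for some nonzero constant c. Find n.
3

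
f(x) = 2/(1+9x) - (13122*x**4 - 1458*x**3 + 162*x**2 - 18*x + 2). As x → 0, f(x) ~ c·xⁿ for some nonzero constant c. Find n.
5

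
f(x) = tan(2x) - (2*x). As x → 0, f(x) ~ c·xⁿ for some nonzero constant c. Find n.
3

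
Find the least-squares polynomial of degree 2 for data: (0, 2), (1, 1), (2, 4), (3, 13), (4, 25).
69/35 + (-117/35)x + (16/7)x²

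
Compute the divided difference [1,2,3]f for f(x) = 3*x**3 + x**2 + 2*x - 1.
19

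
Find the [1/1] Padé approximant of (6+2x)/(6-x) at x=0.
(x/3 + 1)/(1 - x/6)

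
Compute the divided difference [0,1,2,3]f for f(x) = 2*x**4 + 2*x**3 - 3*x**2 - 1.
14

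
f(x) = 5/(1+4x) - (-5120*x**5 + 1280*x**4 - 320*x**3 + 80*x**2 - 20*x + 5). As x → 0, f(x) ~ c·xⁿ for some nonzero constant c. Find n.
6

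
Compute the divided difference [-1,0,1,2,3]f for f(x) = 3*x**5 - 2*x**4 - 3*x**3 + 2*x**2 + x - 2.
13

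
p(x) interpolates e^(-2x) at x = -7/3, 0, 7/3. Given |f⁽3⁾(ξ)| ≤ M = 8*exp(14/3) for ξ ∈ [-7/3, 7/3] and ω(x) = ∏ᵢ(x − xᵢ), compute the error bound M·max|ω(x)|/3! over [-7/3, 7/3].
2744*sqrt(3)*exp(14/3)/729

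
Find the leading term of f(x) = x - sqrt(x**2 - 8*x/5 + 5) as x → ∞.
4/5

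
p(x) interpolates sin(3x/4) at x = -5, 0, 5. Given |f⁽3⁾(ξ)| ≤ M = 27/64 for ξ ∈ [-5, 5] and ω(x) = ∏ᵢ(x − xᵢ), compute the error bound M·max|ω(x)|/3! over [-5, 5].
125*sqrt(3)/64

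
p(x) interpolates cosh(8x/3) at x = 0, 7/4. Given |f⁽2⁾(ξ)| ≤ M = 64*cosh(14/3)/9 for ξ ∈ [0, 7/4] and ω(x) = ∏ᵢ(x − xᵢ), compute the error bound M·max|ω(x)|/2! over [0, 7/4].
49*cosh(14/3)/18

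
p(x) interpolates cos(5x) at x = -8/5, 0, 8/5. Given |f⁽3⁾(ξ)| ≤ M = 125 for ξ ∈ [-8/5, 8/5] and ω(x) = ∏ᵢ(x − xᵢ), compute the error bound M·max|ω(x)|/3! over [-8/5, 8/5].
512*sqrt(3)/27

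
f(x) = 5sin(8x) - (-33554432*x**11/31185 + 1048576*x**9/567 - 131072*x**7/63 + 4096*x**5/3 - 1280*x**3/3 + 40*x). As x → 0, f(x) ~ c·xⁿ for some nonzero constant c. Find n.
13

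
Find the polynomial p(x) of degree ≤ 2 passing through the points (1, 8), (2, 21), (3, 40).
3*x**2 + 4*x + 1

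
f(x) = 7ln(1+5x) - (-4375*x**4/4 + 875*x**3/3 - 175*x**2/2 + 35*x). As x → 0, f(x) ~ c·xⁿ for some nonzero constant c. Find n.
5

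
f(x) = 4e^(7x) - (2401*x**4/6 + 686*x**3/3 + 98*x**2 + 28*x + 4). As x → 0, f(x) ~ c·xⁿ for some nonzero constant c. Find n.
5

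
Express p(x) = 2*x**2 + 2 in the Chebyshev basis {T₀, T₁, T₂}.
(3)T₀ + T₂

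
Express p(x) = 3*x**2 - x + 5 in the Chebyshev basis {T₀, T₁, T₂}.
(13/2)T₀ - T₁ + (3/2)T₂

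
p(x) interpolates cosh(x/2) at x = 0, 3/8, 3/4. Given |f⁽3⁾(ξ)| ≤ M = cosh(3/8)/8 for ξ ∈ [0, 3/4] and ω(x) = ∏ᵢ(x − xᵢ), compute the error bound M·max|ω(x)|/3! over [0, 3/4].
sqrt(3)*cosh(3/8)/4096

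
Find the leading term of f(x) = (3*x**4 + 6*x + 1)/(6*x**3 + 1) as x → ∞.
x/2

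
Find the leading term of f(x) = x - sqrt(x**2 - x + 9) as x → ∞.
1/2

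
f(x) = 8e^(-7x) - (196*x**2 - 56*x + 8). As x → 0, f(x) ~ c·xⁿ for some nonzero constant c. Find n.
3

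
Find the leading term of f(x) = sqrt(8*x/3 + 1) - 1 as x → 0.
4*x/3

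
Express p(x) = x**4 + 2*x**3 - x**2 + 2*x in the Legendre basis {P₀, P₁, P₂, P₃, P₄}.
(-2/15)P₀ + (16/5)P₁ + (-2/21)P₂ + (4/5)P₃ + (8/35)P₄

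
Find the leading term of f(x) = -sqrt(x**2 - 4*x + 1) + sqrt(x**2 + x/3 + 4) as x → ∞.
13/6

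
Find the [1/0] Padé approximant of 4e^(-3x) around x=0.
4 - 12*x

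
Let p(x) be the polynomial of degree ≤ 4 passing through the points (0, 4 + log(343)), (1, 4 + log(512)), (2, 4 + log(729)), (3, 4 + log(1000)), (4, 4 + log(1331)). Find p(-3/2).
4 + log(2674547297698374264627183411732207537069567390474128814152676841976093056220135929130377352411751*11**(49/128)*3**(7/32)*5**(29/32)*7**(9/128)/251084069415467230553431576928306656644094217778561380515840000000000000000000000000000000000000)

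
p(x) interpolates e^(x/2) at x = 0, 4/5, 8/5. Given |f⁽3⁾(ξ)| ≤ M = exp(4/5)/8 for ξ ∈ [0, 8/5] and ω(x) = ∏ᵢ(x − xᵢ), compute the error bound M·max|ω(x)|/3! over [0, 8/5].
8*sqrt(3)*exp(4/5)/3375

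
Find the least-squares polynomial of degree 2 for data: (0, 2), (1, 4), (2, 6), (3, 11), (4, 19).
82/35 + (-13/70)x + (15/14)x²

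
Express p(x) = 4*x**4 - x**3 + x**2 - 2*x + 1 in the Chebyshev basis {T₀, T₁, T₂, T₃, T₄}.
(3)T₀ + (-11/4)T₁ + (5/2)T₂ + (-1/4)T₃ + (1/2)T₄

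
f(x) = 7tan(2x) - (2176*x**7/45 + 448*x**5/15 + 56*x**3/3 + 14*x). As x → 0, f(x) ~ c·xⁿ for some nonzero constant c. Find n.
9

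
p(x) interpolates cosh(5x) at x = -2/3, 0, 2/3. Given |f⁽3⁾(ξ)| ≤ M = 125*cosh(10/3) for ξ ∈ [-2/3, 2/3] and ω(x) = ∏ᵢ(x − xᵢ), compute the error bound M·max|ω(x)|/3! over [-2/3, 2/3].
1000*sqrt(3)*cosh(10/3)/729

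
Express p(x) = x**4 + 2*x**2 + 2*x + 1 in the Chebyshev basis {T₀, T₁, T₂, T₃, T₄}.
(19/8)T₀ + (2)T₁ + (3/2)T₂ + (1/8)T₄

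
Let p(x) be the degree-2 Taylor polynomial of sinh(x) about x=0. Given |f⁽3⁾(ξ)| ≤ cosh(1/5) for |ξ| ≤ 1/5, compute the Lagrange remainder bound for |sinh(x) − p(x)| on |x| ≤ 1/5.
cosh(1/5)/750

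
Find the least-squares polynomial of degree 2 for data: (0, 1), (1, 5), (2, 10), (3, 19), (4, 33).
10/7 + (33/35)x + (12/7)x²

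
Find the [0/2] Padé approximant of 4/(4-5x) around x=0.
1/(1 - 5*x/4)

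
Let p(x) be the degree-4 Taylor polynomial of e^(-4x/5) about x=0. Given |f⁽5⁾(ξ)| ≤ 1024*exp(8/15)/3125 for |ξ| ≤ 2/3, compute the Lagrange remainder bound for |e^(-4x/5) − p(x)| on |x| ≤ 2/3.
4096*exp(8/15)/11390625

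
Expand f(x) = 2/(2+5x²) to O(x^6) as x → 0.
1 - 5*x**2/2 + 25*x**4/4 + O(x**6)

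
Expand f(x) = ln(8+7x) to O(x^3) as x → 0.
log(8) + 7*x/8 - 49*x**2/128 + O(x**3)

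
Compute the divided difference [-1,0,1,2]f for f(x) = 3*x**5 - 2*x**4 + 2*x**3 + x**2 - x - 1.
13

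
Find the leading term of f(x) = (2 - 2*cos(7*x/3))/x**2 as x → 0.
49/9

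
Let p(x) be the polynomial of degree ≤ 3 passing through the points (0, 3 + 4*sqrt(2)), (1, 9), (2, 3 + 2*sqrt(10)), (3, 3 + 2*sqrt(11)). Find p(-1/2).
-81/8 - 5*sqrt(11)/8 + 21*sqrt(10)/8 + 35*sqrt(2)/4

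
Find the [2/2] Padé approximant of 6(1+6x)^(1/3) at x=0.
(56*x**2 + 42*x + 6)/(10*x**2/3 + 5*x + 1)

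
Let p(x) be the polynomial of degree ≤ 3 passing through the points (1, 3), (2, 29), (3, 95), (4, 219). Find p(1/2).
-5/8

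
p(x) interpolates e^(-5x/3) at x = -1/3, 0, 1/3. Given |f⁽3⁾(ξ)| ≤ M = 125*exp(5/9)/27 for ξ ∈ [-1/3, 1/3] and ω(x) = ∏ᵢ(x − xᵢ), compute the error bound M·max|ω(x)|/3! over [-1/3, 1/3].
125*sqrt(3)*exp(5/9)/19683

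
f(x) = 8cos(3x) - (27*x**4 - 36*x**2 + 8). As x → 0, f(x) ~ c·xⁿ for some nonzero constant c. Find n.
6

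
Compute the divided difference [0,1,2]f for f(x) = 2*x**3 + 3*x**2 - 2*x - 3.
9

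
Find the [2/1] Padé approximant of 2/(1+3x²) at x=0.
2 - 6*x**2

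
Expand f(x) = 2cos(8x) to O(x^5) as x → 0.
2 - 64*x**2 + 1024*x**4/3 + O(x**5)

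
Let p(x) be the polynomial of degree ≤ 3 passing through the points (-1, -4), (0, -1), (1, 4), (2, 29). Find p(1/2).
1/8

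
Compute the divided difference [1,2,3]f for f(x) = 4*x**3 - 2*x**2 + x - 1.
22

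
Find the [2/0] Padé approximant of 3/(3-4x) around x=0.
16*x**2/9 + 4*x/3 + 1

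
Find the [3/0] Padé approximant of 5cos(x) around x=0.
5 - 5*x**2/2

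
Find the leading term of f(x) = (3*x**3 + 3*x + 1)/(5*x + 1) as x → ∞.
3*x**2/5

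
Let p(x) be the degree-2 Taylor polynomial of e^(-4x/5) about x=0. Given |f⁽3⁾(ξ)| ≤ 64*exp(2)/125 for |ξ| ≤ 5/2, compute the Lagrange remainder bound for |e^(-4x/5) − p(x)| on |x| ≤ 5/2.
4*exp(2)/3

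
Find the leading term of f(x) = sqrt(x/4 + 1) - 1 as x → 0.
x/8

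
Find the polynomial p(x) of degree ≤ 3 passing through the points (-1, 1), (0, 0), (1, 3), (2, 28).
3*x**3 + 2*x**2 - 2*x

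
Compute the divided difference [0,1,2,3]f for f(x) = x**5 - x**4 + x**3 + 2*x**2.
20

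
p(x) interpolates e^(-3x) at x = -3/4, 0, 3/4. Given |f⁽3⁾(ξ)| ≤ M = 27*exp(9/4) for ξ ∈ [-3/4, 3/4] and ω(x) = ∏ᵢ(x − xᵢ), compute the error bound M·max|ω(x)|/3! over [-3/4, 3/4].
27*sqrt(3)*exp(9/4)/64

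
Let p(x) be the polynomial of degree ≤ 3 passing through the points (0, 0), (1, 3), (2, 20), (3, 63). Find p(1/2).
1/2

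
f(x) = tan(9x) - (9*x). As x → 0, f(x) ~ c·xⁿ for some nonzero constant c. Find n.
3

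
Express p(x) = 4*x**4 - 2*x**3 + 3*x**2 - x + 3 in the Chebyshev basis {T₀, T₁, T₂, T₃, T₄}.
(6)T₀ + (-5/2)T₁ + (7/2)T₂ + (-1/2)T₃ + (1/2)T₄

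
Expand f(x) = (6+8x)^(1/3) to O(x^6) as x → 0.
6**(1/3) + 4*6**(1/3)*x/9 - 16*6**(1/3)*x**2/81 + 320*6**(1/3)*x**3/2187 - 2560*6**(1/3)*x**4/19683 + 22528*6**(1/3)*x**5/177147 + O(x**6)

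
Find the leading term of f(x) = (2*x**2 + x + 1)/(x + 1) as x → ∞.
2*x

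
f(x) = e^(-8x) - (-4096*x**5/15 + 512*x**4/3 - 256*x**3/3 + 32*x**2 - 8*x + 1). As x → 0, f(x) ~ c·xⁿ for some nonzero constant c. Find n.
6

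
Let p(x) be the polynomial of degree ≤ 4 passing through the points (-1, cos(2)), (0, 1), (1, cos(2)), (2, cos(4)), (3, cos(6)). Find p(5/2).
35*cos(4)/32 + 7/32 - 75*cos(2)/128 + 35*cos(6)/128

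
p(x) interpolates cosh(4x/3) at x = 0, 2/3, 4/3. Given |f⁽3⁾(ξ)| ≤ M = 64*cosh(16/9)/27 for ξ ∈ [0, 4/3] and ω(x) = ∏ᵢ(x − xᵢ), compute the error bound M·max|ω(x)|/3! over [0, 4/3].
512*sqrt(3)*cosh(16/9)/19683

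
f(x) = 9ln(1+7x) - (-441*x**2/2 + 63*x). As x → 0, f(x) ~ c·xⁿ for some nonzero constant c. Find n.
3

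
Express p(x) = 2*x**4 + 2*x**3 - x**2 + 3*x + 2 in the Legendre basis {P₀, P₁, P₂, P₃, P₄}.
(31/15)P₀ + (21/5)P₁ + (10/21)P₂ + (4/5)P₃ + (16/35)P₄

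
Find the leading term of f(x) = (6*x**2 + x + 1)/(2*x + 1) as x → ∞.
3*x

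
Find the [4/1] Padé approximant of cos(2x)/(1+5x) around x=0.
(2*x**4/3 - 2*x**2 + 1)/(5*x + 1)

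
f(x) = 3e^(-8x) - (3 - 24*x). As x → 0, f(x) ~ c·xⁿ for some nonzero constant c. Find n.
2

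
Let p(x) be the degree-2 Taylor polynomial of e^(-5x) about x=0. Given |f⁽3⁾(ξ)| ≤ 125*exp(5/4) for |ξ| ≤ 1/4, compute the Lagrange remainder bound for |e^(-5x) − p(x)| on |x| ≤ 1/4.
125*exp(5/4)/384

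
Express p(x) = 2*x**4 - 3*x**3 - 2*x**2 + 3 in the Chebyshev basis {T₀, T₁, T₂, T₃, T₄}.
(11/4)T₀ + (-9/4)T₁ + (-3/4)T₃ + (1/4)T₄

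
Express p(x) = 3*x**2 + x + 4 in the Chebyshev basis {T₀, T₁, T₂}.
(11/2)T₀ + T₁ + (3/2)T₂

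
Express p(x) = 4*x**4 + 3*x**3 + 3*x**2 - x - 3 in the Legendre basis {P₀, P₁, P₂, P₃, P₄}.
(-6/5)P₀ + (4/5)P₁ + (30/7)P₂ + (6/5)P₃ + (32/35)P₄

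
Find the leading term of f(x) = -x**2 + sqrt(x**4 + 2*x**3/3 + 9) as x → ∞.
x/3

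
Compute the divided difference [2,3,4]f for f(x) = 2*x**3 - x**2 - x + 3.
17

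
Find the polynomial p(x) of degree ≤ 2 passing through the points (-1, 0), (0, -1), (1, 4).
3*x**2 + 2*x - 1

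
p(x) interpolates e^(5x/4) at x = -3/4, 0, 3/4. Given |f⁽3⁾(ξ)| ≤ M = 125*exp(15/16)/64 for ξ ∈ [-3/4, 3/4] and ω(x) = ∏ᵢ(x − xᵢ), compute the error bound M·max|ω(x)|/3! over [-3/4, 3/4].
125*sqrt(3)*exp(15/16)/4096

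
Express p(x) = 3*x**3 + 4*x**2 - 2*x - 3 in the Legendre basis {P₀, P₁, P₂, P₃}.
(-5/3)P₀ + (-1/5)P₁ + (8/3)P₂ + (6/5)P₃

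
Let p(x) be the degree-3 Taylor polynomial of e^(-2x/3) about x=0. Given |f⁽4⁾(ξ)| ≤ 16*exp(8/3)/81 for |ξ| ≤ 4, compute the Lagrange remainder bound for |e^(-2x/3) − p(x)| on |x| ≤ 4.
512*exp(8/3)/243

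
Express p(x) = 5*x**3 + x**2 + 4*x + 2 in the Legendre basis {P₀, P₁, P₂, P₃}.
(7/3)P₀ + (7)P₁ + (2/3)P₂ + (2)P₃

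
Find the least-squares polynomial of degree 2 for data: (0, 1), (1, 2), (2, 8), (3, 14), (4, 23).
24/35 + (36/35)x + (8/7)x²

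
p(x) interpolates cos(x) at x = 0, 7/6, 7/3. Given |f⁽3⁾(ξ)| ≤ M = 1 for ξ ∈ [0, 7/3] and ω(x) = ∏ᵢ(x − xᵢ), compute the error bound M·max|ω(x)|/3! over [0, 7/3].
343*sqrt(3)/5832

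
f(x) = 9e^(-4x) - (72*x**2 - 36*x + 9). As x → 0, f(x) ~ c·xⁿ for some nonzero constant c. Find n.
3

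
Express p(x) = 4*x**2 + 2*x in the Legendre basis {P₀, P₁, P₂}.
(4/3)P₀ + (2)P₁ + (8/3)P₂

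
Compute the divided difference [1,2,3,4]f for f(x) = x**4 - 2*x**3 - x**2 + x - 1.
8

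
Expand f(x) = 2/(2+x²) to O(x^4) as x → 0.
1 - x**2/2 + O(x**4)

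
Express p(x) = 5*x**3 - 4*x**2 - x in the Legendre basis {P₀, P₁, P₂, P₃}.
(-4/3)P₀ + (2)P₁ + (-8/3)P₂ + (2)P₃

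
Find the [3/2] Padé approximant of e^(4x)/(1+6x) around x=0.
(4288*x**3/1455 + 1992*x**2/485 + 294*x/97 + 1)/(-2828*x**2/485 + 488*x/97 + 1)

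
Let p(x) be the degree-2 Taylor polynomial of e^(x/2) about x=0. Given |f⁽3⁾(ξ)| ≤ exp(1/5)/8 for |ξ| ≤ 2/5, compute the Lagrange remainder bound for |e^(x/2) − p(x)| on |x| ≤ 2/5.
exp(1/5)/750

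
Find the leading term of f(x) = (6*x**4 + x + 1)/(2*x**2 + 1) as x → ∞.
3*x**2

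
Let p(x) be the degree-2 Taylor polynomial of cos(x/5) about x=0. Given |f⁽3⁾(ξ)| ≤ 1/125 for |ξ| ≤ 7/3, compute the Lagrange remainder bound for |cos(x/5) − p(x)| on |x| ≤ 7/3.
343/20250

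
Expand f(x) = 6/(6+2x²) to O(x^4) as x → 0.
1 - x**2/3 + O(x**4)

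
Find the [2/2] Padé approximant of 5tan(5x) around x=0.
25*x/(1 - 25*x**2/3)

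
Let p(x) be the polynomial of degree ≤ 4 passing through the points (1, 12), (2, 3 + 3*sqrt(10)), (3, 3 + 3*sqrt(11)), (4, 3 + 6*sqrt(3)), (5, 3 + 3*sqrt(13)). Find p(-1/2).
-2079*sqrt(10)/32 - 1155*sqrt(3)/16 + 945*sqrt(13)/128 + 10779/128 + 4455*sqrt(11)/64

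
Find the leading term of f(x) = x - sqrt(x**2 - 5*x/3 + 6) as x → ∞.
5/6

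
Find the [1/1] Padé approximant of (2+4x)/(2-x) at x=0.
(2*x + 1)/(1 - x/2)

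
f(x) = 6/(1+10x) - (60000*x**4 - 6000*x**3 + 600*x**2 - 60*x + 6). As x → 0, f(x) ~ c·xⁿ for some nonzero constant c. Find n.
5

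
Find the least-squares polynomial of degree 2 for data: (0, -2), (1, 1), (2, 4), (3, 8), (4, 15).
-12/7 + (107/70)x + (9/14)x²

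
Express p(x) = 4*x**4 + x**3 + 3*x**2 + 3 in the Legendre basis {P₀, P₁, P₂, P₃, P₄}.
(24/5)P₀ + (3/5)P₁ + (30/7)P₂ + (2/5)P₃ + (32/35)P₄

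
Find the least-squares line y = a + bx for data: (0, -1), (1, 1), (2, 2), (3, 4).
a = -9/10, b = 8/5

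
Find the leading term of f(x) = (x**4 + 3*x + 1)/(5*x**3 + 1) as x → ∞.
x/5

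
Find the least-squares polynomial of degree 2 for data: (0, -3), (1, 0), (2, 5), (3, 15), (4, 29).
-96/35 + (13/70)x + (27/14)x²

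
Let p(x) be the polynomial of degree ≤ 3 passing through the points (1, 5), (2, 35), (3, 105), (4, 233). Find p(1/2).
-5/8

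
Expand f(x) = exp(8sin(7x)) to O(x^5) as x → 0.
1 + 56*x + 1568*x**2 + 28812*x**3 + 384160*x**4 + O(x**5)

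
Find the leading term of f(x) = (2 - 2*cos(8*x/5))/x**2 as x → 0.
64/25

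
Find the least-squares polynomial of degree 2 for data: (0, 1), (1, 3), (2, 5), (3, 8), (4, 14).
9/7 + (37/70)x + (9/14)x²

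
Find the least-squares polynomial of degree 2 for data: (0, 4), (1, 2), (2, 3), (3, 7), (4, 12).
134/35 + (-193/70)x + (17/14)x²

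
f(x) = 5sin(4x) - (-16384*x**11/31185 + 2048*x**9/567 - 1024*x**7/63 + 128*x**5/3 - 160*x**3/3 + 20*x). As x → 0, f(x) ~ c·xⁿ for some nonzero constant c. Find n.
13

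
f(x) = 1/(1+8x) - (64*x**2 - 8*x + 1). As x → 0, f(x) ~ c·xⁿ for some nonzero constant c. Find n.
3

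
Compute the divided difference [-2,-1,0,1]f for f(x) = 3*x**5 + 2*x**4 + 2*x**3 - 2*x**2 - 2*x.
13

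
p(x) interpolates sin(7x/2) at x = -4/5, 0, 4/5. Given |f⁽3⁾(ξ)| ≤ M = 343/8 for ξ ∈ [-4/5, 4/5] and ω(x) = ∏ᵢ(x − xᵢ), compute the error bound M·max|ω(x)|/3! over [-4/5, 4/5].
2744*sqrt(3)/3375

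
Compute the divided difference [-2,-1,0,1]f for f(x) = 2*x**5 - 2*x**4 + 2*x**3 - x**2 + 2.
16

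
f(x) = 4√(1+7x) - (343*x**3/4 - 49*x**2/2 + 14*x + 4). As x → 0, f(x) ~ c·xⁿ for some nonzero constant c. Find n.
4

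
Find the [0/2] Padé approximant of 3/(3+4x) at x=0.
1/(4*x/3 + 1)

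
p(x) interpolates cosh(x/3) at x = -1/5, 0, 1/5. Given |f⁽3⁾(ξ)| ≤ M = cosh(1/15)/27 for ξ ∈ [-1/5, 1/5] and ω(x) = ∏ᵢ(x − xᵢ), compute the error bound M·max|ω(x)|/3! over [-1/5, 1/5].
sqrt(3)*cosh(1/15)/91125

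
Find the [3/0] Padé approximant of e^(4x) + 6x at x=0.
32*x**3/3 + 8*x**2 + 10*x + 1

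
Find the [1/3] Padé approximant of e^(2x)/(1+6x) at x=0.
(11*x/16 + 1)/(91*x**3/24 - 29*x**2/4 + 75*x/16 + 1)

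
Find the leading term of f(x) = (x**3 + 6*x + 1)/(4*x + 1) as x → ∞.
x**2/4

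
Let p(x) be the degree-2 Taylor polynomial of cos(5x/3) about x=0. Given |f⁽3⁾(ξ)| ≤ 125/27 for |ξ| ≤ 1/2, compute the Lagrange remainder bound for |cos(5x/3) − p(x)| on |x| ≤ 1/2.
125/1296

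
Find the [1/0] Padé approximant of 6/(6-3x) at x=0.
x/2 + 1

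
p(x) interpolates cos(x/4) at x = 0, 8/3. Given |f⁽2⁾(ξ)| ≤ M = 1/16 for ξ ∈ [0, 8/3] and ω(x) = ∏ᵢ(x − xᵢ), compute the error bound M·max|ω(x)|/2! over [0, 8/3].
1/18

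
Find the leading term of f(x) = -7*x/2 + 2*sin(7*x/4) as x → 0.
-343*x**3/192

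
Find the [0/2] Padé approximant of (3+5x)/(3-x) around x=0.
1/(10*x**2/3 - 2*x + 1)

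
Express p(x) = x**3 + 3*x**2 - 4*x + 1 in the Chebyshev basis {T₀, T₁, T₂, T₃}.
(5/2)T₀ + (-13/4)T₁ + (3/2)T₂ + (1/4)T₃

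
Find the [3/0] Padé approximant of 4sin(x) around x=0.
2*x*(6 - x**2)/3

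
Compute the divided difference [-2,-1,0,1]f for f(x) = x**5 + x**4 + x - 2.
3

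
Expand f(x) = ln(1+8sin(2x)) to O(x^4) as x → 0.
16*x - 128*x**2 + 4064*x**3/3 + O(x**4)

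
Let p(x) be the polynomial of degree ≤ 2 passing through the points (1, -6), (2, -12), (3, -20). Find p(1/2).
-15/4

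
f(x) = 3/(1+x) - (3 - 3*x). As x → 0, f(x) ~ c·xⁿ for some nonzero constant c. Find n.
2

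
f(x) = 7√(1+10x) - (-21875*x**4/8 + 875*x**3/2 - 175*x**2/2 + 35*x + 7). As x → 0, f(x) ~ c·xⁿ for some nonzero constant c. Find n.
5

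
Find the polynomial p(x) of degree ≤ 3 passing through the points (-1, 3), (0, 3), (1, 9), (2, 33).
2*x**3 + 3*x**2 + x + 3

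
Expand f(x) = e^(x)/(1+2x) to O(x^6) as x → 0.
1 - x + 5*x**2/2 - 29*x**3/6 + 233*x**4/24 - 2329*x**5/120 + O(x**6)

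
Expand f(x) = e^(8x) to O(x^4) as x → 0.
1 + 8*x + 32*x**2 + 256*x**3/3 + O(x**4)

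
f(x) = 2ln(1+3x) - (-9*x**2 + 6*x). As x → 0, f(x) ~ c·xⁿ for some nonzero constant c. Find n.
3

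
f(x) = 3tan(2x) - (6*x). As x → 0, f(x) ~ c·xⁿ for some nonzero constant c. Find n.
3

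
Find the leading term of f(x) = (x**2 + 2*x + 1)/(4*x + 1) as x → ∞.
x/4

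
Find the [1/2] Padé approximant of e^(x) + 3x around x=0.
(361*x/93 + 1)/(-5*x**2/186 - 11*x/93 + 1)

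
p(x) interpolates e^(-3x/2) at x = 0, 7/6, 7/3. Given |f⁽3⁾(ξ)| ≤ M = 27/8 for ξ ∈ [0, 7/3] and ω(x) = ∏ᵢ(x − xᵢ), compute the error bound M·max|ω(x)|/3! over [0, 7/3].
343*sqrt(3)/1728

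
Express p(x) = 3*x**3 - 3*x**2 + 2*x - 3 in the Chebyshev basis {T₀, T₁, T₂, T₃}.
(-9/2)T₀ + (17/4)T₁ + (-3/2)T₂ + (3/4)T₃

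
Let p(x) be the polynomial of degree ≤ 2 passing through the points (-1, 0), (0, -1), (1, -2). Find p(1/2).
-3/2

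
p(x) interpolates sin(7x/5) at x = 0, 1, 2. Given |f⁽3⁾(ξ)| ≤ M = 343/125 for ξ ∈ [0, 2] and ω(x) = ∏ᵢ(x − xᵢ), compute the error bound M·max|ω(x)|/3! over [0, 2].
343*sqrt(3)/3375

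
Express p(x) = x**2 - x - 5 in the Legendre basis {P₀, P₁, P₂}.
(-14/3)P₀ - P₁ + (2/3)P₂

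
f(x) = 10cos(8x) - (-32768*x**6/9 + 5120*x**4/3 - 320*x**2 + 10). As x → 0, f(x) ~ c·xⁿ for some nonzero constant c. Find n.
8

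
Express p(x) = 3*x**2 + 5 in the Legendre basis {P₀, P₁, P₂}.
(6)P₀ + (2)P₂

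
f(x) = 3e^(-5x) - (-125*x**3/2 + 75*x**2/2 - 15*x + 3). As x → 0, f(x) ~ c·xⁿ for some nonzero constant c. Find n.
4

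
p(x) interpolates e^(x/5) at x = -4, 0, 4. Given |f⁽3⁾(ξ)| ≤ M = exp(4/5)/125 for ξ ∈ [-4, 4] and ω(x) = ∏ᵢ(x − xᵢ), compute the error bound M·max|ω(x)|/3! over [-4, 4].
64*sqrt(3)*exp(4/5)/3375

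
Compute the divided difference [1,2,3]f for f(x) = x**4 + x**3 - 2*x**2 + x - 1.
29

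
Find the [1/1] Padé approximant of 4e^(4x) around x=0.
(8*x + 4)/(1 - 2*x)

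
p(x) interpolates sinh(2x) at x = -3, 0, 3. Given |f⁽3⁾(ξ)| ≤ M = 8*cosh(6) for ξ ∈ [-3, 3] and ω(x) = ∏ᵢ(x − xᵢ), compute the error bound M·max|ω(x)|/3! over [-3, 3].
8*sqrt(3)*cosh(6)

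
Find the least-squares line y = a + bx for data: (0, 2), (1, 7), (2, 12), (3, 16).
a = 11/5, b = 47/10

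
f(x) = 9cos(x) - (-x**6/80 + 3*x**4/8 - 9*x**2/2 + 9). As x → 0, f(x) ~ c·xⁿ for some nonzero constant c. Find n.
8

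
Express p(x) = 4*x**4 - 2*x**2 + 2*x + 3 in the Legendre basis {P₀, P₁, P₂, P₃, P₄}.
(47/15)P₀ + (2)P₁ + (20/21)P₂ + (32/35)P₄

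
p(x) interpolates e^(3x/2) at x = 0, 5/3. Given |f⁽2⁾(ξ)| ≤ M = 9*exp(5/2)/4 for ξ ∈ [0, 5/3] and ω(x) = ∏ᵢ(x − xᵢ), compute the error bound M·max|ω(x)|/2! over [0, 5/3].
25*exp(5/2)/32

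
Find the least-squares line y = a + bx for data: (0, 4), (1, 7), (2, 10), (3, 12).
a = 21/5, b = 27/10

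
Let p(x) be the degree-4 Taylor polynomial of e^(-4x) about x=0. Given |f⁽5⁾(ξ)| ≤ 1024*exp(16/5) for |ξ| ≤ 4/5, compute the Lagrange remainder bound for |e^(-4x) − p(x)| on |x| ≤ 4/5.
131072*exp(16/5)/46875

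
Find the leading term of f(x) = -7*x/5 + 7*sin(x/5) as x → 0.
-7*x**3/750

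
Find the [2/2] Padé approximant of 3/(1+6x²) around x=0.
3/(6*x**2 + 1)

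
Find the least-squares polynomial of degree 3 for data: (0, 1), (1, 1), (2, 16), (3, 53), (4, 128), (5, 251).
5/6 + (-419/252)x + (10/21)x² + (71/36)x³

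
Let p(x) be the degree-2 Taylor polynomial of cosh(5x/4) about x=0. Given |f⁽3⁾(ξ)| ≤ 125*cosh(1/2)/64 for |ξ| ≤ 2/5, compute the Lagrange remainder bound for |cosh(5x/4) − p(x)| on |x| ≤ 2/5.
cosh(1/2)/48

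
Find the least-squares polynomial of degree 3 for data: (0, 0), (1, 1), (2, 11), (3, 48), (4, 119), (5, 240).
19/126 + (-133/108)x + (-157/252)x² + (113/54)x³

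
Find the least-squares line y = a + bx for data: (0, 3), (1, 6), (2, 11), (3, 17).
a = 11/5, b = 47/10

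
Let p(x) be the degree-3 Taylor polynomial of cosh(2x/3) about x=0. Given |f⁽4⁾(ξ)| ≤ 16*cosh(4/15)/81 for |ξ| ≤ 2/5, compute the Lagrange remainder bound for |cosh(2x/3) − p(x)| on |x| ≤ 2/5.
32*cosh(4/15)/151875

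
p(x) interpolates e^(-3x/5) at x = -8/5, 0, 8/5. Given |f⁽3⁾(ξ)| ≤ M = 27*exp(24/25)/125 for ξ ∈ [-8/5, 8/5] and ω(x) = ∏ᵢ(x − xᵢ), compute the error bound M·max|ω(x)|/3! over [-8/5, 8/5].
512*sqrt(3)*exp(24/25)/15625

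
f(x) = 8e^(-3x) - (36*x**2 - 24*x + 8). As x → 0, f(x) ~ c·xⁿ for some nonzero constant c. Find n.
3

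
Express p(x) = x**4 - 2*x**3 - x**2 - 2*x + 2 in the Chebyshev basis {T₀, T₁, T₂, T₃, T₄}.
(15/8)T₀ + (-7/2)T₁ + (-1/2)T₃ + (1/8)T₄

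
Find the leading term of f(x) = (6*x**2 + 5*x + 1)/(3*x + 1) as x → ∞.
2*x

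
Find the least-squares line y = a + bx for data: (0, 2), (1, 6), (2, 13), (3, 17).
a = 17/10, b = 26/5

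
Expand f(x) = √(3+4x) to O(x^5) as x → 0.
sqrt(3) + 2*sqrt(3)*x/3 - 2*sqrt(3)*x**2/9 + 4*sqrt(3)*x**3/27 - 10*sqrt(3)*x**4/81 + O(x**5)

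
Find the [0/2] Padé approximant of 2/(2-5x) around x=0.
1/(1 - 5*x/2)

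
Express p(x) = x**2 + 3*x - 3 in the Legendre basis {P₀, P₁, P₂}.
(-8/3)P₀ + (3)P₁ + (2/3)P₂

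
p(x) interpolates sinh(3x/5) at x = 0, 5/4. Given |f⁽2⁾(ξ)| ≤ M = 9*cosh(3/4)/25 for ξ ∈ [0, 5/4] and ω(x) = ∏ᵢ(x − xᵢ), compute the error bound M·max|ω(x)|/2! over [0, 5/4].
9*cosh(3/4)/128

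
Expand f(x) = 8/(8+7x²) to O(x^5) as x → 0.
1 - 7*x**2/8 + 49*x**4/64 + O(x**5)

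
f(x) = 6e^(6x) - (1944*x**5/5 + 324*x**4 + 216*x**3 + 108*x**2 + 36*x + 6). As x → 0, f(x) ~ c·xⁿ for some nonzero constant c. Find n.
6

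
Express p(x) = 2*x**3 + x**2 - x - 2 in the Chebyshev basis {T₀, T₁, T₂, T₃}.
(-3/2)T₀ + (1/2)T₁ + (1/2)T₂ + (1/2)T₃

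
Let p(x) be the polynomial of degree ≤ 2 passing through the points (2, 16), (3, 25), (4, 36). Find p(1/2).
25/4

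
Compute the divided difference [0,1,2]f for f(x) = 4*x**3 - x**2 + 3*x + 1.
11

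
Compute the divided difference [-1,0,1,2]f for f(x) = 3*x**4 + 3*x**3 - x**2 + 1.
9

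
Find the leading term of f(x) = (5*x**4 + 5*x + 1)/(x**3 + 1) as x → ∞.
5*x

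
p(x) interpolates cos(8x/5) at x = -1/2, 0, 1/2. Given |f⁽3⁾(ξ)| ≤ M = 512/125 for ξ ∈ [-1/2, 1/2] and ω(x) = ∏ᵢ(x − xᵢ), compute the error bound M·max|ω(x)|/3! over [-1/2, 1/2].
64*sqrt(3)/3375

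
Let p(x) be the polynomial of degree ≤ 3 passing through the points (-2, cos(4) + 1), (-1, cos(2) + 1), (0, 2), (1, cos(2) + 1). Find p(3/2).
7*cos(2)/2 - 19/16 - 5*cos(4)/16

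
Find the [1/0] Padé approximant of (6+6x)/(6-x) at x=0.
7*x/6 + 1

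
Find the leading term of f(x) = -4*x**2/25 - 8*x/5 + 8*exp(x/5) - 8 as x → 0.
4*x**3/375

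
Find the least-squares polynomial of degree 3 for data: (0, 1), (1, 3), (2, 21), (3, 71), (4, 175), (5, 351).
8/9 + (631/378)x + (-148/63)x² + (173/54)x³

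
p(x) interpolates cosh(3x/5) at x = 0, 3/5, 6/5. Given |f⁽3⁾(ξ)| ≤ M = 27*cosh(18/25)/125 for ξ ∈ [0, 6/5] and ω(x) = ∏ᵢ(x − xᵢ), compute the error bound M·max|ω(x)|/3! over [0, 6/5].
27*sqrt(3)*cosh(18/25)/15625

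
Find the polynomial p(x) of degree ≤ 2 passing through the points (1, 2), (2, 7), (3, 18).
3*x**2 - 4*x + 3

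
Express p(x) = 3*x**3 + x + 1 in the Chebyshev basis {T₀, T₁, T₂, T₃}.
T₀ + (13/4)T₁ + (3/4)T₃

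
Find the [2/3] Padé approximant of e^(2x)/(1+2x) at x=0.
(13*x**2/35 + 36*x/35 + 1)/(64*x**3/105 - 57*x**2/35 + 36*x/35 + 1)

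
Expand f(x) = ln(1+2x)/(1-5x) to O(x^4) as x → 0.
2*x + 8*x**2 + 128*x**3/3 + O(x**4)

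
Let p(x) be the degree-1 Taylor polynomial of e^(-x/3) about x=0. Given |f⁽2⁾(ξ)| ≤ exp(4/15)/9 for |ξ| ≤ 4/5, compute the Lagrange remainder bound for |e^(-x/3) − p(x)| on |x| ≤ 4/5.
8*exp(4/15)/225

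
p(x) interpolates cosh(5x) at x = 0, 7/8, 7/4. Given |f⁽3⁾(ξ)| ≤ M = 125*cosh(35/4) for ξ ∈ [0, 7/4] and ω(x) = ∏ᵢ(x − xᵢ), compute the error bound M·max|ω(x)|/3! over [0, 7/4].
42875*sqrt(3)*cosh(35/4)/13824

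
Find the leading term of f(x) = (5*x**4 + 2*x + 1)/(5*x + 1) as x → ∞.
x**3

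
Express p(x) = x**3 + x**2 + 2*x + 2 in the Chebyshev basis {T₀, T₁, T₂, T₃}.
(5/2)T₀ + (11/4)T₁ + (1/2)T₂ + (1/4)T₃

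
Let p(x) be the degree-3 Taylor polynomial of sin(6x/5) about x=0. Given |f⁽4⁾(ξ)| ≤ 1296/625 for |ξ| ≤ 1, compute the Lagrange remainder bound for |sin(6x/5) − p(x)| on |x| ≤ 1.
54/625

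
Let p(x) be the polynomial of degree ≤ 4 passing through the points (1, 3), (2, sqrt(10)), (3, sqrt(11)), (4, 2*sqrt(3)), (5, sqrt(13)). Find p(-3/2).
-2145*sqrt(10)/32 - 1365*sqrt(3)/16 + 1155*sqrt(13)/128 + 9009/128 + 5005*sqrt(11)/64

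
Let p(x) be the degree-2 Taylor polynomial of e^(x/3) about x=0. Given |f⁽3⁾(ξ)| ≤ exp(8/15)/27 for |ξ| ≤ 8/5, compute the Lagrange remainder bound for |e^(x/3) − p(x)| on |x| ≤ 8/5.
256*exp(8/15)/10125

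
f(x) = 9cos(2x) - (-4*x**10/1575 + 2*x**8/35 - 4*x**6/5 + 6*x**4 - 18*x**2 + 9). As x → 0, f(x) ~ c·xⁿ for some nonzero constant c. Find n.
12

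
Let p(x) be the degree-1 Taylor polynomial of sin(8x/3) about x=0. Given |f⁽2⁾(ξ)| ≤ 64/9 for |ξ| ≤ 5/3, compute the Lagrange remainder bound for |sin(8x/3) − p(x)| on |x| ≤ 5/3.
800/81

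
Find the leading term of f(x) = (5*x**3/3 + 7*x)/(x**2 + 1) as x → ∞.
5*x/3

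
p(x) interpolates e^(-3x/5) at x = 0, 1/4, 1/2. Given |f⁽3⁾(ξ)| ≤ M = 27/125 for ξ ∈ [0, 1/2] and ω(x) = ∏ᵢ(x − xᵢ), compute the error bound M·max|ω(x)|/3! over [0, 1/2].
sqrt(3)/8000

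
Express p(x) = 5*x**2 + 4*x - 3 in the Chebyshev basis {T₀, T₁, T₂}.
(-1/2)T₀ + (4)T₁ + (5/2)T₂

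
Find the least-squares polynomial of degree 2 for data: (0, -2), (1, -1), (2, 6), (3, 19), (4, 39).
-67/35 + (-83/35)x + (22/7)x²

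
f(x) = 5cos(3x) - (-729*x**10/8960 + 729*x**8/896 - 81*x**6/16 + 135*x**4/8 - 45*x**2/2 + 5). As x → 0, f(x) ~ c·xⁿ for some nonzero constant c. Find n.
12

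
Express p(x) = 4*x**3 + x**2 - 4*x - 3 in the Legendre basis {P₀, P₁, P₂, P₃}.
(-8/3)P₀ + (-8/5)P₁ + (2/3)P₂ + (8/5)P₃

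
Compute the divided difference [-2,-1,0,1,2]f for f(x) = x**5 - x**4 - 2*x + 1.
-1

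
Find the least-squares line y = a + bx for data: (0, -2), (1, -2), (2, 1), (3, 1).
a = -23/10, b = 6/5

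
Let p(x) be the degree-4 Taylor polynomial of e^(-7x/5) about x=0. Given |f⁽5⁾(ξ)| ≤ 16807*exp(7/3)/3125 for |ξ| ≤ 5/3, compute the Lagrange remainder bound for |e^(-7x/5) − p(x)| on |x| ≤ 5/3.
16807*exp(7/3)/29160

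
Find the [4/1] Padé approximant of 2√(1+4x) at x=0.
(12*x**4/5 - 16*x**3/5 + 36*x**2/5 + 48*x/5 + 2)/(14*x/5 + 1)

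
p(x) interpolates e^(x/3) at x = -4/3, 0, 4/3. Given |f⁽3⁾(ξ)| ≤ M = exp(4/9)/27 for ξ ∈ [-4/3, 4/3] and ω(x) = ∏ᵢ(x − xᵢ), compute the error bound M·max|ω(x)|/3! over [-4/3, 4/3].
64*sqrt(3)*exp(4/9)/19683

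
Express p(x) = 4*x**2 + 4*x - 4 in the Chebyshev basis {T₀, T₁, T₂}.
(-2)T₀ + (4)T₁ + (2)T₂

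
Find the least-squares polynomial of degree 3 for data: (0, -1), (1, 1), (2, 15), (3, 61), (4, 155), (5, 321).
-23/21 + (181/63)x + (-80/21)x² + (29/9)x³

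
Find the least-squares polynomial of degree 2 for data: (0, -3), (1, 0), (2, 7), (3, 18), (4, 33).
-3 + x + (2)x²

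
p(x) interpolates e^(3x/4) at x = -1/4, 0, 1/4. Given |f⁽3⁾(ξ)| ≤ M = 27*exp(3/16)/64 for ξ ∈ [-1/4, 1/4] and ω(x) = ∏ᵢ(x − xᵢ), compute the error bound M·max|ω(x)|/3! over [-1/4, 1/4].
sqrt(3)*exp(3/16)/4096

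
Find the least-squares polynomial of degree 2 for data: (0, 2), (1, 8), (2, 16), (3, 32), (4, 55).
13/5 + x + (3)x²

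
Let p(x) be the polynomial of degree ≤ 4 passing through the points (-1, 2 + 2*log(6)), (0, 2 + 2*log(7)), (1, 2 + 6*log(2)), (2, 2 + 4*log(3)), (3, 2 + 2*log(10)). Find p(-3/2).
2 + log(8388608*2**(3/16)*3**(19/64)*5**(35/64)*7**(7/16)/2470629)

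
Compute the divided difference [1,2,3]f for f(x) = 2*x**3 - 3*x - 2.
12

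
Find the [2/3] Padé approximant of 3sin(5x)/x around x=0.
(15 - 175*x**2/4)/(5*x**2/4 + 1)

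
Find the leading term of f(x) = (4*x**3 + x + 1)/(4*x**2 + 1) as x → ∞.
x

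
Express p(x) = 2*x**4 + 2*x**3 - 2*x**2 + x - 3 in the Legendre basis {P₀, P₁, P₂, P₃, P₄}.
(-49/15)P₀ + (11/5)P₁ + (-4/21)P₂ + (4/5)P₃ + (16/35)P₄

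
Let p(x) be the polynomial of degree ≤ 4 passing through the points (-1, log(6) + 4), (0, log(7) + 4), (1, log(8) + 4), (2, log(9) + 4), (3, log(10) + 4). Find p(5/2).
log(9*2**(19/32)*3**(19/128)*5**(35/128)*7**(7/32)/4) + 4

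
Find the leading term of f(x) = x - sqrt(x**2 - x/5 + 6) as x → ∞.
1/10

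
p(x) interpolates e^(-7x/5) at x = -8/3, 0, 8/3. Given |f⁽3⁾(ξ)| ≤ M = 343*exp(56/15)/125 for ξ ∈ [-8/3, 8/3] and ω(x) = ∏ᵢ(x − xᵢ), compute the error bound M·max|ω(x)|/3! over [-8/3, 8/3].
175616*sqrt(3)*exp(56/15)/91125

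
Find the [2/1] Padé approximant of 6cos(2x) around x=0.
6 - 12*x**2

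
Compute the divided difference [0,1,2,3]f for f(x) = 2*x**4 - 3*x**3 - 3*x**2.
9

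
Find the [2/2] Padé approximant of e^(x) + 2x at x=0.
(-x**2/36 + 17*x/6 + 1)/(-x**2/36 - x/6 + 1)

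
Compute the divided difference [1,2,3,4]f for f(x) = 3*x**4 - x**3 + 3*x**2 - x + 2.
29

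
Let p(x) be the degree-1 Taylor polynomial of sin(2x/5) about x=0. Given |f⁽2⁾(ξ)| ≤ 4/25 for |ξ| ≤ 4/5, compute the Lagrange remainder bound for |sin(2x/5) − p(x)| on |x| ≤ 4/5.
32/625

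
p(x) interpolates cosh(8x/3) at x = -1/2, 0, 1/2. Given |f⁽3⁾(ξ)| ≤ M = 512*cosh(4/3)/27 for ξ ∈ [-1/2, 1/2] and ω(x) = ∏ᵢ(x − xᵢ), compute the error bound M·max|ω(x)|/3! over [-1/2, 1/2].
64*sqrt(3)*cosh(4/3)/729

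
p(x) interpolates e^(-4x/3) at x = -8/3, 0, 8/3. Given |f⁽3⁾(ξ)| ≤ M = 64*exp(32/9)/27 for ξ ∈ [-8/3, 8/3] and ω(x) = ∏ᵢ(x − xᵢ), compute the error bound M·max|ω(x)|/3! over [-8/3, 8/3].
32768*sqrt(3)*exp(32/9)/19683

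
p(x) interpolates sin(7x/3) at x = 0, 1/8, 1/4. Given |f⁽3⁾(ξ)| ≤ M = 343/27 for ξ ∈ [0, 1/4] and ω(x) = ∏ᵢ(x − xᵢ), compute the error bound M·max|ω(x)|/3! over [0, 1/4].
343*sqrt(3)/373248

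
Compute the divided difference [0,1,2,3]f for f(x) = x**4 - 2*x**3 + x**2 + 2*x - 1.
4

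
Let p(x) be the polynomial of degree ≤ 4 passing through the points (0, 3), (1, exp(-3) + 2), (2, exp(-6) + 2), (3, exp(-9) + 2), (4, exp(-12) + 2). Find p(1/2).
(-70*exp(6) - 5 + 28*exp(3) + 140*exp(9) + 291*exp(12))*exp(-12)/128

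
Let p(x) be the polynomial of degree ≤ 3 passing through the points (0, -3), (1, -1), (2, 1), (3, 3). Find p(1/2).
-2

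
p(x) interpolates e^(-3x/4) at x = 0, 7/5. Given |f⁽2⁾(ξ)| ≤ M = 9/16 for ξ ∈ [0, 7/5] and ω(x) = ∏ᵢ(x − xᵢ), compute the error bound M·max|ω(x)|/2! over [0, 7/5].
441/3200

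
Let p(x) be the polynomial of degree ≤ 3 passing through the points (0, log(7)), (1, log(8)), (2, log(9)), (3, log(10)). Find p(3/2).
-log(35)/16 + log(96)/8 + log(6)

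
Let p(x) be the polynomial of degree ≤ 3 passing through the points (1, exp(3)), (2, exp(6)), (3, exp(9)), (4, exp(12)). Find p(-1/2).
(-35*exp(9) - 189*exp(3) + 105 + 135*exp(6))*exp(3)/16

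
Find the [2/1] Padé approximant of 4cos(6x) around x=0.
4 - 72*x**2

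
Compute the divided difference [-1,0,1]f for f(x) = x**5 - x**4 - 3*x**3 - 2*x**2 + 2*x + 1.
-3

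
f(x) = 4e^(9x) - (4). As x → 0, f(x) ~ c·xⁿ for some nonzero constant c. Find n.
1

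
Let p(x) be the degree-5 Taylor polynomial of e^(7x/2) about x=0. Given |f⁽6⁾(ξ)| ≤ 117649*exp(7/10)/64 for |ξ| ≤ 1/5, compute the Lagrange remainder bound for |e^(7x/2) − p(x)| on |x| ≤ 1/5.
117649*exp(7/10)/720000000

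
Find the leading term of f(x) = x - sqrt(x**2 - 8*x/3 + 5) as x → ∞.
4/3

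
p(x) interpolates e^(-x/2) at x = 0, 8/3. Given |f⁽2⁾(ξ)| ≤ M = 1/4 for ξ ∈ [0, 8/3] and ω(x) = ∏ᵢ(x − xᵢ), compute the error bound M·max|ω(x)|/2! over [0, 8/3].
2/9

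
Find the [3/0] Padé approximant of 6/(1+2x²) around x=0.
6 - 12*x**2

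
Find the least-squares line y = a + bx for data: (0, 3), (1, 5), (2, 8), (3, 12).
a = 5/2, b = 3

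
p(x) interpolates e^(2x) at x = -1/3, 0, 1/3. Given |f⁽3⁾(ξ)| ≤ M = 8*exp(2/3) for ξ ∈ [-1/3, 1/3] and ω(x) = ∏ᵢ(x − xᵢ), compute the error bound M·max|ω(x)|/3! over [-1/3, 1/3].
8*sqrt(3)*exp(2/3)/729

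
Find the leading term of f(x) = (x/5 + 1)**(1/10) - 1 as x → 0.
x/50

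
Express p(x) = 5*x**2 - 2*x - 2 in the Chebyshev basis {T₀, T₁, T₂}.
(1/2)T₀ + (-2)T₁ + (5/2)T₂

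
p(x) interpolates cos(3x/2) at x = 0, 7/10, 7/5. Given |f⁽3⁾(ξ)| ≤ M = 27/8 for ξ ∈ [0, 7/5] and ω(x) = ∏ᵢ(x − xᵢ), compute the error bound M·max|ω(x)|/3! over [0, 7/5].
343*sqrt(3)/8000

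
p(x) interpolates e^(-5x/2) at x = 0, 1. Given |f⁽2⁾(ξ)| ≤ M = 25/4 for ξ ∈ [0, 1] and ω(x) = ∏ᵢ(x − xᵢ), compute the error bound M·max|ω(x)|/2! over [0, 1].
25/32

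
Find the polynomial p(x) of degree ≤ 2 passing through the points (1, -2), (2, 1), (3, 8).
2*x**2 - 3*x - 1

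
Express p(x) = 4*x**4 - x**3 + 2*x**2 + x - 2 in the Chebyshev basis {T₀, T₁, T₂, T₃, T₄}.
(1/2)T₀ + (1/4)T₁ + (3)T₂ + (-1/4)T₃ + (1/2)T₄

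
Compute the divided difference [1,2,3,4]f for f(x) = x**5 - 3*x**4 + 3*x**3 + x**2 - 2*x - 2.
38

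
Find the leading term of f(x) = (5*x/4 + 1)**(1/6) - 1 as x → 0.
5*x/24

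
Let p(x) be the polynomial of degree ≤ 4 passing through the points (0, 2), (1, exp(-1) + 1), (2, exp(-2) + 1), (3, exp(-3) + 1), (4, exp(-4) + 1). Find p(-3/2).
(-2772*exp(3) - 1540*e + 315 + 2970*exp(2) + 1283*exp(4))*exp(-4)/128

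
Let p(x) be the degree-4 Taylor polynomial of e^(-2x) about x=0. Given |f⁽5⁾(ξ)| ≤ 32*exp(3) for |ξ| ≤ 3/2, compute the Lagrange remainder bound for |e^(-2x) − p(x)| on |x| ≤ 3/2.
81*exp(3)/40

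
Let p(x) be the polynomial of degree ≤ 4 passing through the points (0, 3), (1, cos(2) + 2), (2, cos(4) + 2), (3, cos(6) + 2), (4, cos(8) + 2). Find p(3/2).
45*cos(4)/64 + 15*cos(2)/32 - 5*cos(6)/32 + 3*cos(8)/128 + 251/128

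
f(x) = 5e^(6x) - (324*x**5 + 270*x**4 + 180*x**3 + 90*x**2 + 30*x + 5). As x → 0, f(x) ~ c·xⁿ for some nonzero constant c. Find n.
6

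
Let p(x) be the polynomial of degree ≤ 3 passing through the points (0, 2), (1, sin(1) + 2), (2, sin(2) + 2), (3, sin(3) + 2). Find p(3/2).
-sin(3)/16 + 9*sin(1)/16 + 9*sin(2)/16 + 2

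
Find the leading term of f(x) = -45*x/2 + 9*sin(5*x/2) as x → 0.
-375*x**3/16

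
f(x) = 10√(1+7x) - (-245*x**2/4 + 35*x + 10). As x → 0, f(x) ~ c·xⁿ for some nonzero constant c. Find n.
3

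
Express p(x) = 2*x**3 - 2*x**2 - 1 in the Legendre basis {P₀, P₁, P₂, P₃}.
(-5/3)P₀ + (6/5)P₁ + (-4/3)P₂ + (4/5)P₃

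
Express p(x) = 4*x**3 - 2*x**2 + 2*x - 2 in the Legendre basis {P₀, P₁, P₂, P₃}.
(-8/3)P₀ + (22/5)P₁ + (-4/3)P₂ + (8/5)P₃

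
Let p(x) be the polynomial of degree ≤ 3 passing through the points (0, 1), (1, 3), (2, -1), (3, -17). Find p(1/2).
19/8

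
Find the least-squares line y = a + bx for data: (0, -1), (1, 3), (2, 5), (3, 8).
a = -3/5, b = 29/10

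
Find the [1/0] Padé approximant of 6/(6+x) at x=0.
1 - x/6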